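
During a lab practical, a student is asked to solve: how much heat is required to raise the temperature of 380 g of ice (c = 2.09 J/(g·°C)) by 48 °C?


q = mcΔT = 380 × 2.09 × 48
= 38121.60 J

38121.60 J


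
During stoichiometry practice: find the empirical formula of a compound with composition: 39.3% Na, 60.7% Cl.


Assume 100 g sample. Moles of each element:
  Na: 39.3/22.99 = 1.709 mol
  Cl: 60.7/35.45 = 1.712 mol
Divide by smallest (1.709):
  Na: 1.709/1.709 = 1.0
  Cl: 1.712/1.709 = 1.0
Empirical formula: NaCl

NaCl


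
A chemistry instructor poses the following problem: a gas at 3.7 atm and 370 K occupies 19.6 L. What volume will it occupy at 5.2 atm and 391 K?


P1V1/T1 = P2V2/T2
V2 = P1V1T2/(T1P2)
= 3.7×19.6×391/(370×5.2)
= 14.738 L

14.738 L


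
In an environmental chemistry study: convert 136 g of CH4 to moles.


M(CH4) = 16.04 g/mol
n = mass/M = 136/16.04 = 8.4788 mol

8.4788 mol


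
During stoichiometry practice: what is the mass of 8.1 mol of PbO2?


M(PbO2) = 239.2 g/mol
mass = n × M = 8.1 × 239.2 = 1937.52 g

1937.52 g


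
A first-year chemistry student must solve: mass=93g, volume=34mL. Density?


ρ = mass/volume
= 93/34
= 2.735 g/mL

2.735 g/mL


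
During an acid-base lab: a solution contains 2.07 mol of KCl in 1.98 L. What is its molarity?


M = n/V = 2.07/1.98 = 1.045 mol/L

1.045 M


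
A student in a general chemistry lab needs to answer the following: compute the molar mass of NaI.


M(NaI) = 1×22.99 + 1×126.9
= 22.99 + 126.9
= 149.89 g/mol

149.89 g/mol


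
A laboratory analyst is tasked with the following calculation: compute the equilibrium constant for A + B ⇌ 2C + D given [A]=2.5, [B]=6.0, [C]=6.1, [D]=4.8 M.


Kc = [C]^2[D]/([A][B])
= (6.1^2 × 4.8^1)/(2.5^1 × 6.0^1)
= 178.608/15
= 11.91

11.91


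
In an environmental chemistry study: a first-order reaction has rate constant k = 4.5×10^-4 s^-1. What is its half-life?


t½ = ln2/k = 0.693147/(4.5×10^-4 s^-1)
= 1540 s

1540 s


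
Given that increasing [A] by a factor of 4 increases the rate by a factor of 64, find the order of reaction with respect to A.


rate ∝ [A]^n
4^n = 64 → n = 3
Order in A: 3

3


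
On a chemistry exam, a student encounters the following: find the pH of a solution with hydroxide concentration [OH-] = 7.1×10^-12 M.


pOH = -log10([OH-]) = -log10(7.1×10^-12)
= 12 - log10(7.1) = 11.15
pH = 14 - pOH = 14 - 11.15 = 2.85

2.85


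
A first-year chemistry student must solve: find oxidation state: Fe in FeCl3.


x + 3(-1) = 0, so x = +3
Oxidation number: +3

+3


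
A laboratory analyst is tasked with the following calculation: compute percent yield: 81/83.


% yield = actual/theoretical × 100
= 81/83 × 100
= 97.59%

97.59%


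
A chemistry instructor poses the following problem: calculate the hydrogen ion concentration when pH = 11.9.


[H+] = 10^(-pH) = 10^(-11.9)
= 1.26×10^-12 M

1.26×10^-12 M


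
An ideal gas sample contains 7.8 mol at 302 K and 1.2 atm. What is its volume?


PV = nRT  (R = 0.08206 L·atm/(mol·K))
V = nRT/P = 7.8×0.08206×302/1.2
= 161.084 L

161.084 L


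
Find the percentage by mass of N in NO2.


M(NO2) = 1×14.01 + 2×16.0 = 46.01 g/mol
Mass of N = 1 × 14.01 = 14.01 g/mol
% N = 14.01/46.01 × 100 = 30.45%

30.45%


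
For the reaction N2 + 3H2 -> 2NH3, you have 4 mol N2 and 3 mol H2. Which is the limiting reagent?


Mole ratio available / coefficient:
  N2: 4/1 = 4.000
  H2: 3/3 = 1.000
Smaller ratio is limiting.

H2


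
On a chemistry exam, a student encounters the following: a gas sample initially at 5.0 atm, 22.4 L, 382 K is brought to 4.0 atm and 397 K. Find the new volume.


P1V1/T1 = P2V2/T2
V2 = P1V1T2/(T1P2)
= 5.0×22.4×397/(382×4.0)
= 29.099 L

29.099 L


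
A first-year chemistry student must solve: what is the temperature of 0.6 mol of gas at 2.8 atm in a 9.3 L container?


PV = nRT  (R = 0.08206 L·atm/(mol·K))
T = PV/(nR) = 2.8×9.3/(0.6×0.08206)
= 26.04/0.049236
= 528.88 K

528.88 K


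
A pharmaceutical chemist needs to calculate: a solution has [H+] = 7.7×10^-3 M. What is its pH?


pH = -log10([H+]) = -log10(7.7×10^-3)
= 3 - log10(7.7)
= 3 - 0.89
= 2.11

2.11


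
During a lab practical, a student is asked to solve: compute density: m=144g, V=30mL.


ρ = mass/volume
= 144/30
= 4.8 g/mL

4.8 g/mL


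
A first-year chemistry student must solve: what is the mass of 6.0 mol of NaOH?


M(NaOH) = 40.0 g/mol
mass = n × M = 6.0 × 40.0 = 240.00 g

240.00 g


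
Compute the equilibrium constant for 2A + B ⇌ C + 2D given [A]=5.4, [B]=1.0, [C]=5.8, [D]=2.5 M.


Kc = [C][D]^2/([A]^2[B])
= (5.8^1 × 2.5^2)/(5.4^2 × 1.0^1)
= 36.25/29.16
= 1.243

1.243


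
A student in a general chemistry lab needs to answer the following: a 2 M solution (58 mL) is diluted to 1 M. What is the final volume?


C1V1 = C2V2
2 × 58 = 1 × V2
V2 = 116/1 = 116.0 mL

116.0 mL


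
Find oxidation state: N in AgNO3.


(+1) + x + 3(-2) = 0, so x = +5
Oxidation number: +5

+5


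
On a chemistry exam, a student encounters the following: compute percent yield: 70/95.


% yield = actual/theoretical × 100
= 70/95 × 100
= 73.68%

73.68%


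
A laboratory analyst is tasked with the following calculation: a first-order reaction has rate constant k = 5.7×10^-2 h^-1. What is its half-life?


t½ = ln2/k = 0.693147/(5.7×10^-2 h^-1)
= 12.16 h

12.16 h


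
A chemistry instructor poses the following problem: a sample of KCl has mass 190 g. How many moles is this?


M(KCl) = 74.55 g/mol
n = mass/M = 190/74.55 = 2.5486 mol

2.5486 mol


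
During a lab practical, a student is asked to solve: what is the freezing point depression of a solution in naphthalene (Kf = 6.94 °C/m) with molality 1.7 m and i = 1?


ΔTf = Kf × m × i
= 6.94 × 1.7 × 1
= 11.798 °C

11.798 °C


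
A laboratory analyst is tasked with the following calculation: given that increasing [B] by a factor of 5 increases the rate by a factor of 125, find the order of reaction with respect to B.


rate ∝ [B]^n
5^n = 125 → n = 3
Order in B: 3

3


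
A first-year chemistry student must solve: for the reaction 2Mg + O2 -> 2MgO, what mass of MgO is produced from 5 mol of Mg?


Mole ratio MgO:Mg = 2:2
n(MgO) = 5 × 2/2 = 5.000 mol
mass = 5.000 × 40.31 = 201.55 g

201.55 g


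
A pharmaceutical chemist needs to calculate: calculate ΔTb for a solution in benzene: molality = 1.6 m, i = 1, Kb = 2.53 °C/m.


ΔTb = Kb × m × i
= 2.53 × 1.6 × 1
= 4.048 °C

4.048 °C


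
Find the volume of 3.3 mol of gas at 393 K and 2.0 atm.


PV = nRT  (R = 0.08206 L·atm/(mol·K))
V = nRT/P = 3.3×0.08206×393/2.0
= 53.212 L

53.212 L


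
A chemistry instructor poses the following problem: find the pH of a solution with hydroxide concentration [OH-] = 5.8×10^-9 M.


pOH = -log10([OH-]) = -log10(5.8×10^-9)
= 9 - log10(5.8) = 8.24
pH = 14 - pOH = 14 - 8.24 = 5.76

5.76


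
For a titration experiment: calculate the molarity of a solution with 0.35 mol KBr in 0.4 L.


M = n/V = 0.35/0.4 = 0.875 mol/L

0.875 M


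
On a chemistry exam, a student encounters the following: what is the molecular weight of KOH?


M(KOH) = 1×39.1 + 1×16.0 + 1×1.008
= 39.1 + 16.0 + 1.01
= 56.11 g/mol

56.11 g/mol


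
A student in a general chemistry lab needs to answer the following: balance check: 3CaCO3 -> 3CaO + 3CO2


Equation: 3CaCO3 -> 3CaO + 3CO2
Check atoms: C: 3=3, Ca: 3=3, O: 9=9
Balanced

Yes, balanced


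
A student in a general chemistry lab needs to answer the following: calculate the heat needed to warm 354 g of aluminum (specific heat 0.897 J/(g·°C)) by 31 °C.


q = mcΔT = 354 × 0.897 × 31
= 9843.68 J

9843.68 J


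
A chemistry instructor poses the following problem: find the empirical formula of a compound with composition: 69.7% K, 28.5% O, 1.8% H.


Assume 100 g sample. Moles of each element:
  K: 69.7/39.1 = 1.783 mol
  O: 28.5/16.0 = 1.781 mol
  H: 1.8/1.008 = 1.786 mol
Divide by smallest (1.781):
  K: 1.783/1.781 = 1.0
  O: 1.781/1.781 = 1.0
  H: 1.786/1.781 = 1.0
Empirical formula: KOH

KOH


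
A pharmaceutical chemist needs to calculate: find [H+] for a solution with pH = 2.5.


[H+] = 10^(-pH) = 10^(-2.5)
= 3.16×10^-3 M

3.16×10^-3 M


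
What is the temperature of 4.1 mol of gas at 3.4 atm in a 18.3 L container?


PV = nRT  (R = 0.08206 L·atm/(mol·K))
T = PV/(nR) = 3.4×18.3/(4.1×0.08206)
= 62.22/0.336446
= 184.93 K

184.93 K


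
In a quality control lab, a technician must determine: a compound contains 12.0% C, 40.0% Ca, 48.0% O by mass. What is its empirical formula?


Assume 100 g sample. Moles of each element:
  C: 12.0/12.01 = 0.999 mol
  Ca: 40.0/40.08 = 0.998 mol
  O: 48.0/16.0 = 3.0 mol
Divide by smallest (0.998):
  C: 0.999/0.998 = 1.0
  Ca: 0.998/0.998 = 1.0
  O: 3.0/0.998 = 3.01
Empirical formula: CaCO3

CaCO3


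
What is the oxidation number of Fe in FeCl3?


x + 3(-1) = 0, so x = +3
Oxidation number: +3

+3


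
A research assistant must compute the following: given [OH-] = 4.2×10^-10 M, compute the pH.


pOH = -log10([OH-]) = -log10(4.2×10^-10)
= 10 - log10(4.2) = 9.38
pH = 14 - pOH = 14 - 9.38 = 4.62

4.62


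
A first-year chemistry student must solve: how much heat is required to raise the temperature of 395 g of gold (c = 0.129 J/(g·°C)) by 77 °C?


q = mcΔT = 395 × 0.129 × 77
= 3923.54 J

3923.54 J


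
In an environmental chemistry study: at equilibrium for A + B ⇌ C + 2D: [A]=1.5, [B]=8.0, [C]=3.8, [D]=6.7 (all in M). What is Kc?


Kc = [C][D]^2/([A][B])
= (3.8^1 × 6.7^2)/(1.5^1 × 8.0^1)
= 170.582/12
= 14.22

14.22


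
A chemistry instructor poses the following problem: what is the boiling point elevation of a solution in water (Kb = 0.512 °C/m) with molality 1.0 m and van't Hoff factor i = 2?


ΔTb = Kb × m × i
= 0.512 × 1.0 × 2
= 1.024 °C

1.024 °C


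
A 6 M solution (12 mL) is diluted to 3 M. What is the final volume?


C1V1 = C2V2
6 × 12 = 3 × V2
V2 = 72/3 = 24.0 mL

24.0 mL


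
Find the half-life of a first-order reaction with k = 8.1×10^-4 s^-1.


t½ = ln2/k = 0.693147/(8.1×10^-4 s^-1)
= 855.7 s

855.7 s


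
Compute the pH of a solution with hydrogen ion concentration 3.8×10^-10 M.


pH = -log10([H+]) = -log10(3.8×10^-10)
= 10 - log10(3.8)
= 10 - 0.58
= 9.42

9.42


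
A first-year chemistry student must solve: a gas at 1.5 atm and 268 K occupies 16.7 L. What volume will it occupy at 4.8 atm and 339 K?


P1V1/T1 = P2V2/T2
V2 = P1V1T2/(T1P2)
= 1.5×16.7×339/(268×4.8)
= 6.601 L

6.601 L


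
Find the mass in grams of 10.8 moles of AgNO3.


M(AgNO3) = 169.88 g/mol
mass = n × M = 10.8 × 169.88 = 1834.70 g

1834.70 g


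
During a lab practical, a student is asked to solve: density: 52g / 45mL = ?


ρ = mass/volume
= 52/45
= 1.156 g/mL

1.156 g/mL


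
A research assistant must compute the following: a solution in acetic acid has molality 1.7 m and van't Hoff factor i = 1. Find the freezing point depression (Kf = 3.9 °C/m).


ΔTf = Kf × m × i
= 3.9 × 1.7 × 1
= 6.63 °C

6.63 °C


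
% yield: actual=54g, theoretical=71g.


% yield = actual/theoretical × 100
= 54/71 × 100
= 76.06%

76.06%


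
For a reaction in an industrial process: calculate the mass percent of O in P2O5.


M(P2O5) = 2×30.97 + 5×16.0 = 141.94 g/mol
Mass of O = 5 × 16.0 = 80.00 g/mol
% O = 80.00/141.94 × 100 = 56.36%

56.36%


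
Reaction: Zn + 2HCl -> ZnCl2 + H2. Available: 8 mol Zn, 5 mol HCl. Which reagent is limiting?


Mole ratio available / coefficient:
  Zn: 8/1 = 8.000
  HCl: 5/2 = 2.500
Smaller ratio is limiting.

HCl


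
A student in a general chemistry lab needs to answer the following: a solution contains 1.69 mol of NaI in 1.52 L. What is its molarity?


M = n/V = 1.69/1.52 = 1.112 mol/L

1.112 M


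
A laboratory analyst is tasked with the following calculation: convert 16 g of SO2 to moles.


M(SO2) = 64.07 g/mol
n = mass/M = 16/64.07 = 0.2497 mol

0.2497 mol


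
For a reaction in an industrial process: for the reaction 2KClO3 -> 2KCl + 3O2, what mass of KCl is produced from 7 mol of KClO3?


Mole ratio KCl:KClO3 = 2:2
n(KCl) = 7 × 2/2 = 7.000 mol
mass = 7.000 × 74.55 = 521.85 g

521.85 g


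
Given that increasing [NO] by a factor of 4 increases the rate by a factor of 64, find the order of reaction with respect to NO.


rate ∝ [NO]^n
4^n = 64 → n = 3
Order in NO: 3

3


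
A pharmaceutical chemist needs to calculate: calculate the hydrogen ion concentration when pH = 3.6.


[H+] = 10^(-pH) = 10^(-3.6)
= 2.51×10^-4 M

2.51×10^-4 M


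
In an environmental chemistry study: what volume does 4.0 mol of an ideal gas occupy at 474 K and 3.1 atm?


PV = nRT  (R = 0.08206 L·atm/(mol·K))
V = nRT/P = 4.0×0.08206×474/3.1
= 50.189 L

50.189 L


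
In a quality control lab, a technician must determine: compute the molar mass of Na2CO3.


M(Na2CO3) = 2×22.99 + 1×12.01 + 3×16.0
= 45.98 + 12.01 + 48.0
= 105.99 g/mol

105.99 g/mol


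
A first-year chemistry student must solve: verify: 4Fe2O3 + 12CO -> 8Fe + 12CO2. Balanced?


Equation: 4Fe2O3 + 12CO -> 8Fe + 12CO2
Check atoms: C: 12=12, Fe: 8=8, O: 24=24
Balanced

Yes, balanced


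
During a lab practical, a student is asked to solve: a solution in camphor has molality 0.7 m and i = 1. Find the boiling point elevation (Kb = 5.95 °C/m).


ΔTb = Kb × m × i
= 5.95 × 0.7 × 1
= 4.165 °C

4.165 °C


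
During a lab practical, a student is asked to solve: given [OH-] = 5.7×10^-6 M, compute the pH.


pOH = -log10([OH-]) = -log10(5.7×10^-6)
= 6 - log10(5.7) = 5.24
pH = 14 - pOH = 14 - 5.24 = 8.76

8.76


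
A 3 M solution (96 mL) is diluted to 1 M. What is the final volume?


C1V1 = C2V2
3 × 96 = 1 × V2
V2 = 288/1 = 288.0 mL

288.0 mL


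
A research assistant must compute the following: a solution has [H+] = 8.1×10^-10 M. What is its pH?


pH = -log10([H+]) = -log10(8.1×10^-10)
= 10 - log10(8.1)
= 10 - 0.91
= 9.09

9.09


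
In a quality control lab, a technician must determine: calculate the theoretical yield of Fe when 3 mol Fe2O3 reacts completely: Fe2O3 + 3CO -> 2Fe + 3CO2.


Mole ratio Fe:Fe2O3 = 2:1
n(Fe) = 3 × 2/1 = 6.000 mol
mass = 6.000 × 55.85 = 335.1 g

335.1 g


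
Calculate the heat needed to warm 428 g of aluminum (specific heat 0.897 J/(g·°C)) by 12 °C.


q = mcΔT = 428 × 0.897 × 12
= 4606.99 J

4606.99 J


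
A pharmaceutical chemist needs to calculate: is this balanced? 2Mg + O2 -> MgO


Equation: 2Mg + O2 -> MgO
Check atoms: Mg: 2≠1, O: 2≠1
Not balanced

No, not balanced


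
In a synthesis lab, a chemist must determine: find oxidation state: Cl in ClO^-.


x + (-2) = -1, so x = +1
Oxidation number: +1

+1


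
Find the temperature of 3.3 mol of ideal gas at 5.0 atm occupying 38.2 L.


PV = nRT  (R = 0.08206 L·atm/(mol·K))
T = PV/(nR) = 5.0×38.2/(3.3×0.08206)
= 191.00/0.270798
= 705.32 K

705.32 K


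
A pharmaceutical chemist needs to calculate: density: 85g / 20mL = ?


ρ = mass/volume
= 85/20
= 4.25 g/mL

4.25 g/mL


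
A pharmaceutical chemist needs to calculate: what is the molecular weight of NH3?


M(NH3) = 1×14.01 + 3×1.008
= 14.01 + 3.02
= 17.03 g/mol

17.03 g/mol


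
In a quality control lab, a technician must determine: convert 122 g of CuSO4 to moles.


M(CuSO4) = 159.62 g/mol
n = mass/M = 122/159.62 = 0.7643 mol

0.7643 mol


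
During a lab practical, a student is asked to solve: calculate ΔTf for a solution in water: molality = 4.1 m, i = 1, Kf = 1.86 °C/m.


ΔTf = Kf × m × i
= 1.86 × 4.1 × 1
= 7.626 °C

7.626 °C


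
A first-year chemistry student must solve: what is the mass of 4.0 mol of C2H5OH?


M(C2H5OH) = 46.07 g/mol
mass = n × M = 4.0 × 46.07 = 184.28 g

184.28 g


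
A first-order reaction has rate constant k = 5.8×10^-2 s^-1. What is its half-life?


t½ = ln2/k = 0.693147/(5.8×10^-2 s^-1)
= 11.95 s

11.95 s


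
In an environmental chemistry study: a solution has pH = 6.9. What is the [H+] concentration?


[H+] = 10^(-pH) = 10^(-6.9)
= 1.26×10^-7 M

1.26×10^-7 M


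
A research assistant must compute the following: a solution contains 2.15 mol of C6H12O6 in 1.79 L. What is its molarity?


M = n/V = 2.15/1.79 = 1.201 mol/L

1.201 M


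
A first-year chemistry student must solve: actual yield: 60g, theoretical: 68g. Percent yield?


% yield = actual/theoretical × 100
= 60/68 × 100
= 88.24%

88.24%


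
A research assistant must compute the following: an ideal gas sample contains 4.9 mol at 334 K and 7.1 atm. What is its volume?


PV = nRT  (R = 0.08206 L·atm/(mol·K))
V = nRT/P = 4.9×0.08206×334/7.1
= 18.915 L

18.915 L


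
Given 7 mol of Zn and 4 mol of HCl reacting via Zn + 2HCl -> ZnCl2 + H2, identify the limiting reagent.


Mole ratio available / coefficient:
  Zn: 7/1 = 7.000
  HCl: 4/2 = 2.000
Smaller ratio is limiting.

HCl


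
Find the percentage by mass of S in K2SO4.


M(K2SO4) = 2×39.1 + 1×32.07 + 4×16.0 = 174.27 g/mol
Mass of S = 1 × 32.07 = 32.07 g/mol
% S = 32.07/174.27 × 100 = 18.40%

18.40%


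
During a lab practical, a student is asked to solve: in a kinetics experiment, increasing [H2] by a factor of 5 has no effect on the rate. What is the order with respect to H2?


rate ∝ [H2]^n
rate ∝ [H2]^0
Order in H2: 0

0


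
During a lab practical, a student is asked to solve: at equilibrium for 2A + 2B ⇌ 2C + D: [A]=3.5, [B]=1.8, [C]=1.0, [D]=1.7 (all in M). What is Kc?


Kc = [C]^2[D]/([A]^2[B]^2)
= (1.0^2 × 1.7^1)/(3.5^2 × 1.8^2)
= 1.7/39.69
= 0.04283

0.04283


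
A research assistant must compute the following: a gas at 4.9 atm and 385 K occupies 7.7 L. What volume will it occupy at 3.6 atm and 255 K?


P1V1/T1 = P2V2/T2
V2 = P1V1T2/(T1P2)
= 4.9×7.7×255/(385×3.6)
= 6.942 L

6.942 L


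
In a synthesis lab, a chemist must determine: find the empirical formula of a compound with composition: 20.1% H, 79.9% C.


Assume 100 g sample. Moles of each element:
  H: 20.1/1.008 = 19.94 mol
  C: 79.9/12.01 = 6.653 mol
Divide by smallest (6.653):
  H: 19.94/6.653 = 3.0
  C: 6.653/6.653 = 1.0
Empirical formula: CH3

CH3


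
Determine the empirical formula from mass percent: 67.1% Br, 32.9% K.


Assume 100 g sample. Moles of each element:
  Br: 67.1/79.9 = 0.84 mol
  K: 32.9/39.1 = 0.841 mol
Divide by smallest (0.84):
  Br: 0.84/0.84 = 1.0
  K: 0.841/0.84 = 1.0
Empirical formula: KBr

KBr


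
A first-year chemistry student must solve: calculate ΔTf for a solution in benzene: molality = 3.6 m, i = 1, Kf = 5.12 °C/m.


ΔTf = Kf × m × i
= 5.12 × 3.6 × 1
= 18.432 °C

18.432 °C


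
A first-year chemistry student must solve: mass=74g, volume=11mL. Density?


ρ = mass/volume
= 74/11
= 6.727 g/mL

6.727 g/mL


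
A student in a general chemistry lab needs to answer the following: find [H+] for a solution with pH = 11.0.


[H+] = 10^(-pH) = 10^(-11.0)
= 1.0×10^-11 M

1.0×10^-11 M


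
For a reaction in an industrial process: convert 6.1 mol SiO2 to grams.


M(SiO2) = 60.09 g/mol
mass = n × M = 6.1 × 60.09 = 366.55 g

366.55 g


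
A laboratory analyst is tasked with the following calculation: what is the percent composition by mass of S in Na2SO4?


M(Na2SO4) = 2×22.99 + 1×32.07 + 4×16.0 = 142.05 g/mol
Mass of S = 1 × 32.07 = 32.07 g/mol
% S = 32.07/142.05 × 100 = 22.58%

22.58%


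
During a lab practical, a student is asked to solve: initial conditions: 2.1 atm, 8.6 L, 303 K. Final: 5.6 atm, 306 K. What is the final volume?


P1V1/T1 = P2V2/T2
V2 = P1V1T2/(T1P2)
= 2.1×8.6×306/(303×5.6)
= 3.257 L

3.257 L


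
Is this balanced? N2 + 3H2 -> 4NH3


Equation: N2 + 3H2 -> 4NH3
Check atoms: H: 6≠12, N: 2≠4
Not balanced

No, not balanced


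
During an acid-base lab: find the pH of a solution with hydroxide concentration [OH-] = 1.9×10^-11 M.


pOH = -log10([OH-]) = -log10(1.9×10^-11)
= 11 - log10(1.9) = 10.72
pH = 14 - pOH = 14 - 10.72 = 3.28

3.28


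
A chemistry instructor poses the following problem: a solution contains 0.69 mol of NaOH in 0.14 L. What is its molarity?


M = n/V = 0.69/0.14 = 4.929 mol/L

4.929 M


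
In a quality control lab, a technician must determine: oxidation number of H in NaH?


H with a metal (hydride): -1
Oxidation number: -1

-1


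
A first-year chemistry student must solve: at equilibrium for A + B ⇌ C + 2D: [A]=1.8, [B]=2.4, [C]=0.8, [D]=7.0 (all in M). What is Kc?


Kc = [C][D]^2/([A][B])
= (0.8^1 × 7.0^2)/(1.8^1 × 2.4^1)
= 39.2/4.32
= 9.074

9.074


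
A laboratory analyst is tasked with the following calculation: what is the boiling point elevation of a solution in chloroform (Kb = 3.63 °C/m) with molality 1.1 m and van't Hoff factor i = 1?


ΔTb = Kb × m × i
= 3.63 × 1.1 × 1
= 3.993 °C

3.993 °C


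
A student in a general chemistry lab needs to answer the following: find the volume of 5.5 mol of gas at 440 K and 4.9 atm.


PV = nRT  (R = 0.08206 L·atm/(mol·K))
V = nRT/P = 5.5×0.08206×440/4.9
= 40.528 L

40.528 L


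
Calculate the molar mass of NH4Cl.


M(NH4Cl) = 1×14.01 + 4×1.008 + 1×35.45
= 14.01 + 4.03 + 35.45
= 53.49 g/mol

53.49 g/mol


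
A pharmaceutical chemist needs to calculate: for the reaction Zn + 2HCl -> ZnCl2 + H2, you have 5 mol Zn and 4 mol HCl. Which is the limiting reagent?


Mole ratio available / coefficient:
  Zn: 5/1 = 5.000
  HCl: 4/2 = 2.000
Smaller ratio is limiting.

HCl


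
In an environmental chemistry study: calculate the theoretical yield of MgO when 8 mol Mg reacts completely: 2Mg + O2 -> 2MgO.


Mole ratio MgO:Mg = 2:2
n(MgO) = 8 × 2/2 = 8.000 mol
mass = 8.000 × 40.31 = 322.48 g

322.48 g


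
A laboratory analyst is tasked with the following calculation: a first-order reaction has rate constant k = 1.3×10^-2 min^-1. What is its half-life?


t½ = ln2/k = 0.693147/(1.3×10^-2 min^-1)
= 53.32 min

53.32 min


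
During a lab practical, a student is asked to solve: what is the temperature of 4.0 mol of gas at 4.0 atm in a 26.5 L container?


PV = nRT  (R = 0.08206 L·atm/(mol·K))
T = PV/(nR) = 4.0×26.5/(4.0×0.08206)
= 106.00/0.328240
= 322.93 K

322.93 K


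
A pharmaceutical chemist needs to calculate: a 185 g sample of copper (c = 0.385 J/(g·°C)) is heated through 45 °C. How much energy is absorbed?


q = mcΔT = 185 × 0.385 × 45
= 3205.13 J

3205.13 J


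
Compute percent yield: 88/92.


% yield = actual/theoretical × 100
= 88/92 × 100
= 95.65%

95.65%


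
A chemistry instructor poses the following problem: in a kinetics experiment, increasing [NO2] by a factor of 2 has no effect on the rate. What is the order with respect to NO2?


rate ∝ [NO2]^n
rate ∝ [NO2]^0
Order in NO2: 0

0


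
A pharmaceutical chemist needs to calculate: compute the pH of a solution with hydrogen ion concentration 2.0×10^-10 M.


pH = -log10([H+]) = -log10(2.0×10^-10)
= 10 - log10(2.0)
= 10 - 0.3
= 9.7

9.7


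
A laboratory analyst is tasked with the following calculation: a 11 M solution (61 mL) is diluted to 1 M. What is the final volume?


C1V1 = C2V2
11 × 61 = 1 × V2
V2 = 671/1 = 671.0 mL

671.0 mL


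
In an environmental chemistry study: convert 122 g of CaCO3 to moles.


M(CaCO3) = 100.09 g/mol
n = mass/M = 122/100.09 = 1.2189 mol

1.2189 mol


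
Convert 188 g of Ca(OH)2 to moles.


M(Ca(OH)2) = 74.1 g/mol
n = mass/M = 188/74.1 = 2.5371 mol

2.5371 mol


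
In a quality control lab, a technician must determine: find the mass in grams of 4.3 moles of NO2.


M(NO2) = 46.01 g/mol
mass = n × M = 4.3 × 46.01 = 197.84 g

197.84 g


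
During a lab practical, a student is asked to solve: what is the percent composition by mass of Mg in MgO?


M(MgO) = 1×24.31 + 1×16.0 = 40.31 g/mol
Mass of Mg = 1 × 24.31 = 24.31 g/mol
% Mg = 24.31/40.31 × 100 = 60.31%

60.31%


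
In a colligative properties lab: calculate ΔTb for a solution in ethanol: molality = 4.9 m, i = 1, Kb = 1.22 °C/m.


ΔTb = Kb × m × i
= 1.22 × 4.9 × 1
= 5.978 °C

5.978 °C


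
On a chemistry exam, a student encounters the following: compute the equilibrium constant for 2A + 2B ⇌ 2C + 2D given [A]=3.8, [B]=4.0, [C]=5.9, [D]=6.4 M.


Kc = [C]^2[D]^2/([A]^2[B]^2)
= (5.9^2 × 6.4^2)/(3.8^2 × 4.0^2)
= 1425.8176/231.04
= 6.171

6.171


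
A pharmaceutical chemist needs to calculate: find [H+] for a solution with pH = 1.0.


[H+] = 10^(-pH) = 10^(-1.0)
= 1.0×10^-1 M

1.0×10^-1 M


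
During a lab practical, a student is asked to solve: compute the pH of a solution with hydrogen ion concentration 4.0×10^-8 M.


pH = -log10([H+]) = -log10(4.0×10^-8)
= 8 - log10(4.0)
= 8 - 0.6
= 7.4

7.4


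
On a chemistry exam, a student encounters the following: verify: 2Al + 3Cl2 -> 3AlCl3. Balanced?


Equation: 2Al + 3Cl2 -> 3AlCl3
Check atoms: Al: 2≠3, Cl: 6≠9
Not balanced

No, not balanced


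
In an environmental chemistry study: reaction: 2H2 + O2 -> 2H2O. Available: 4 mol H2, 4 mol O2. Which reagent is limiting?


Mole ratio available / coefficient:
  H2: 4/2 = 2.000
  O2: 4/1 = 4.000
Smaller ratio is limiting.

H2


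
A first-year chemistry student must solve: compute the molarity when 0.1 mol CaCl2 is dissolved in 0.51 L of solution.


M = n/V = 0.1/0.51 = 0.196 mol/L

0.196 M


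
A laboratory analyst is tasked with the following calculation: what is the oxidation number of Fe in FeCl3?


x + 3(-1) = 0, so x = +3
Oxidation number: +3

+3


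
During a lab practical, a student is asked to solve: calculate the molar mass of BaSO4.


M(BaSO4) = 1×137.33 + 1×32.07 + 4×16.0
= 137.33 + 32.07 + 64.0
= 233.4 g/mol

233.4 g/mol


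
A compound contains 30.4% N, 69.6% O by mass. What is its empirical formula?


Assume 100 g sample. Moles of each element:
  N: 30.4/14.01 = 2.17 mol
  O: 69.6/16.0 = 4.35 mol
Divide by smallest (2.17):
  N: 2.17/2.17 = 1.0
  O: 4.35/2.17 = 2.0
Empirical formula: NO2

NO2


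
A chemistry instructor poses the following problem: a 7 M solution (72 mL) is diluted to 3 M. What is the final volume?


C1V1 = C2V2
7 × 72 = 3 × V2
V2 = 504/3 = 168.0 mL

168.0 mL


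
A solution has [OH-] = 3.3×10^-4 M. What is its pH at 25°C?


pOH = -log10([OH-]) = -log10(3.3×10^-4)
= 4 - log10(3.3) = 3.48
pH = 14 - pOH = 14 - 3.48 = 10.52

10.52


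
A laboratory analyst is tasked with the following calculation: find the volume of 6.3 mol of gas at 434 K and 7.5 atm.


PV = nRT  (R = 0.08206 L·atm/(mol·K))
V = nRT/P = 6.3×0.08206×434/7.5
= 29.916 L

29.916 L


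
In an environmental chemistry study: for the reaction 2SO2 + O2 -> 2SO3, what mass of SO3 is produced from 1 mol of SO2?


Mole ratio SO3:SO2 = 2:2
n(SO3) = 1 × 2/2 = 1.000 mol
mass = 1.000 × 80.07 = 80.07 g

80.07 g


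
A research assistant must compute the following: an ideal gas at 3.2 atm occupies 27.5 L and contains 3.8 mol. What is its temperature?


PV = nRT  (R = 0.08206 L·atm/(mol·K))
T = PV/(nR) = 3.2×27.5/(3.8×0.08206)
= 88.00/0.311828
= 282.21 K

282.21 K


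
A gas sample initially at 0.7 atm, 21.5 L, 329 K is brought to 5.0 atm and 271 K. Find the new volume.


P1V1/T1 = P2V2/T2
V2 = P1V1T2/(T1P2)
= 0.7×21.5×271/(329×5.0)
= 2.479 L

2.479 L


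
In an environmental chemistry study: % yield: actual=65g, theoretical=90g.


% yield = actual/theoretical × 100
= 65/90 × 100
= 72.22%

72.22%


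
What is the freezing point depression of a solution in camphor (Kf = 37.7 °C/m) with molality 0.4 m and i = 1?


ΔTf = Kf × m × i
= 37.7 × 0.4 × 1
= 15.08 °C

15.08 °C


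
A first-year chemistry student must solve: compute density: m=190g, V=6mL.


ρ = mass/volume
= 190/6
= 31.667 g/mL

31.667 g/mL


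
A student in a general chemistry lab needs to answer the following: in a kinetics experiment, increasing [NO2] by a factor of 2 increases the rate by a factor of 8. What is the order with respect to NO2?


rate ∝ [NO2]^n
2^n = 8 → n = 3
Order in NO2: 3

3


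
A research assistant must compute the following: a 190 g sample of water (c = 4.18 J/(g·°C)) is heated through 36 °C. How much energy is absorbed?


q = mcΔT = 190 × 4.18 × 36
= 28591.20 J

28591.20 J


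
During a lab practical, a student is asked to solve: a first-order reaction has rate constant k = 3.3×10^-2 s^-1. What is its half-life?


t½ = ln2/k = 0.693147/(3.3×10^-2 s^-1)
= 21.00 s

21.00 s


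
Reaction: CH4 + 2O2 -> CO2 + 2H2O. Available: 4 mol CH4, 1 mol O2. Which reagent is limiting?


Mole ratio available / coefficient:
  CH4: 4/1 = 4.000
  O2: 1/2 = 0.500
Smaller ratio is limiting.

O2


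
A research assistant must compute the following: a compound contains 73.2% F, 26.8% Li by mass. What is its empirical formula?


Assume 100 g sample. Moles of each element:
  F: 73.2/19.0 = 3.853 mol
  Li: 26.8/6.94 = 3.862 mol
Divide by smallest (3.853):
  F: 3.853/3.853 = 1.0
  Li: 3.862/3.853 = 1.0
Empirical formula: LiF

LiF


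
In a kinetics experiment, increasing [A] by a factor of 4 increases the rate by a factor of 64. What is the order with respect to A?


rate ∝ [A]^n
4^n = 64 → n = 3
Order in A: 3

3


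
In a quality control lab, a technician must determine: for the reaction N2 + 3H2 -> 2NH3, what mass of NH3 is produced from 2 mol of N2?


Mole ratio NH3:N2 = 2:1
n(NH3) = 2 × 2/1 = 4.000 mol
mass = 4.000 × 17.03 = 68.12 g

68.12 g


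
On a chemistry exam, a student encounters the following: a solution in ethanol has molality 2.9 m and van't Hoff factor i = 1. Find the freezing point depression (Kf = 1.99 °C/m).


ΔTf = Kf × m × i
= 1.99 × 2.9 × 1
= 5.771 °C

5.771 °C


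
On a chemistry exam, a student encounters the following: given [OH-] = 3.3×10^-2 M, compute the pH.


pOH = -log10([OH-]) = -log10(3.3×10^-2)
= 2 - log10(3.3) = 1.48
pH = 14 - pOH = 14 - 1.48 = 12.52

12.52


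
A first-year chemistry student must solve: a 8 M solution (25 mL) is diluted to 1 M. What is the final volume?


C1V1 = C2V2
8 × 25 = 1 × V2
V2 = 200/1 = 200.0 mL

200.0 mL


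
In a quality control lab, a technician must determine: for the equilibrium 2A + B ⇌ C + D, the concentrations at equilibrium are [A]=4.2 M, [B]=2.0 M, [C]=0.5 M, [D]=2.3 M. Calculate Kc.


Kc = [C][D]/([A]^2[B])
= (0.5^1 × 2.3^1)/(4.2^2 × 2.0^1)
= 1.15/35.28
= 0.03260

0.03260


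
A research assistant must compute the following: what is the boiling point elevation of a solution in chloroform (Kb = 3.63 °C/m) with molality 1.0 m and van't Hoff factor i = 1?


ΔTb = Kb × m × i
= 3.63 × 1.0 × 1
= 3.63 °C

3.63 °C


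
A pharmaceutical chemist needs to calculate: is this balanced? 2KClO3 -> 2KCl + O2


Equation: 2KClO3 -> 2KCl + O2
Check atoms: Cl: 2=2, K: 2=2, O: 6≠2
Not balanced

No, not balanced


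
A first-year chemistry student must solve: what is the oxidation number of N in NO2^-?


x + 2(-2) = -1, so x = +3
Oxidation number: +3

+3


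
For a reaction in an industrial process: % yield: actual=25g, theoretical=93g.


% yield = actual/theoretical × 100
= 25/93 × 100
= 26.88%

26.88%


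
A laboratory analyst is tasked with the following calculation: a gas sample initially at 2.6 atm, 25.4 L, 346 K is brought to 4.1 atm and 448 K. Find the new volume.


P1V1/T1 = P2V2/T2
V2 = P1V1T2/(T1P2)
= 2.6×25.4×448/(346×4.1)
= 20.856 L

20.856 L


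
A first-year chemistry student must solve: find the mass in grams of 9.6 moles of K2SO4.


M(K2SO4) = 174.27 g/mol
mass = n × M = 9.6 × 174.27 = 1672.99 g

1672.99 g


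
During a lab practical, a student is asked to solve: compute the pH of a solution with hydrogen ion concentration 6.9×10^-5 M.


pH = -log10([H+]) = -log10(6.9×10^-5)
= 5 - log10(6.9)
= 5 - 0.84
= 4.16

4.16


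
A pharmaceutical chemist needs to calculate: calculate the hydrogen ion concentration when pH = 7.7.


[H+] = 10^(-pH) = 10^(-7.7)
= 2.0×10^-8 M

2.0×10^-8 M


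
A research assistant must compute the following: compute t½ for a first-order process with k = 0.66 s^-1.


t½ = ln2/k = 0.693147/(0.66 s^-1)
= 1.050 s

1.050 s


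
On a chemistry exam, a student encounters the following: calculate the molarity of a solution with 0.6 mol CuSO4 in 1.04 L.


M = n/V = 0.6/1.04 = 0.577 mol/L

0.577 M


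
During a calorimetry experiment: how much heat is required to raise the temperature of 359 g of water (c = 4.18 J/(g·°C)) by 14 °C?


q = mcΔT = 359 × 4.18 × 14
= 21008.68 J

21008.68 J


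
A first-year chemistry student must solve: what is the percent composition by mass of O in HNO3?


M(HNO3) = 1×1.008 + 1×14.01 + 3×16.0 = 63.018 g/mol
Mass of O = 3 × 16.0 = 48.00 g/mol
% O = 48.00/63.018 × 100 = 76.17%

76.17%


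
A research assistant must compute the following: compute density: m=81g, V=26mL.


ρ = mass/volume
= 81/26
= 3.115 g/mL

3.115 g/mL


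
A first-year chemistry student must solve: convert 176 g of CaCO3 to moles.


M(CaCO3) = 100.09 g/mol
n = mass/M = 176/100.09 = 1.7584 mol

1.7584 mol


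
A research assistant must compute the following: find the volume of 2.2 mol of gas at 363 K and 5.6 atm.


PV = nRT  (R = 0.08206 L·atm/(mol·K))
V = nRT/P = 2.2×0.08206×363/5.6
= 11.702 L

11.702 L


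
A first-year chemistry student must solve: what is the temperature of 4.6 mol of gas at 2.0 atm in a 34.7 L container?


PV = nRT  (R = 0.08206 L·atm/(mol·K))
T = PV/(nR) = 2.0×34.7/(4.6×0.08206)
= 69.40/0.377476
= 183.85 K

183.85 K


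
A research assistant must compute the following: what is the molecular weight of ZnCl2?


M(ZnCl2) = 1×65.38 + 2×35.45
= 65.38 + 70.9
= 136.28 g/mol

136.28 g/mol


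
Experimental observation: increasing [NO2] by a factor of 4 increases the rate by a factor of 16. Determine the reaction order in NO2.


rate ∝ [NO2]^n
4^n = 16 → n = 2
Order in NO2: 2

2


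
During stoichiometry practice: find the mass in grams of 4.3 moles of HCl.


M(HCl) = 36.46 g/mol
mass = n × M = 4.3 × 36.46 = 156.78 g

156.78 g


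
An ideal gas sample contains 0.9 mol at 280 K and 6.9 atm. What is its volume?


PV = nRT  (R = 0.08206 L·atm/(mol·K))
V = nRT/P = 0.9×0.08206×280/6.9
= 2.997 L

2.997 L


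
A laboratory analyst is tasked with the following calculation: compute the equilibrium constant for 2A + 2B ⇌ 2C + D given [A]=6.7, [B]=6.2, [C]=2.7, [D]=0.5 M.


Kc = [C]^2[D]/([A]^2[B]^2)
= (2.7^2 × 0.5^1)/(6.7^2 × 6.2^2)
= 3.645/1725.5716
= 0.002112

0.002112


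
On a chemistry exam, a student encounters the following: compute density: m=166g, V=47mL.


ρ = mass/volume
= 166/47
= 3.532 g/mL

3.532 g/mL


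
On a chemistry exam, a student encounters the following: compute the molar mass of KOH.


M(KOH) = 1×39.1 + 1×16.0 + 1×1.008
= 39.1 + 16.0 + 1.01
= 56.11 g/mol

56.11 g/mol


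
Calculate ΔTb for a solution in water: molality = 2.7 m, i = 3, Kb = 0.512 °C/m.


ΔTb = Kb × m × i
= 0.512 × 2.7 × 3
= 4.1472 °C

4.1472 °C


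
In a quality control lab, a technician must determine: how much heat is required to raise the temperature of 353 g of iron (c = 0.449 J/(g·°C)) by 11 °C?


q = mcΔT = 353 × 0.449 × 11
= 1743.47 J

1743.47 J


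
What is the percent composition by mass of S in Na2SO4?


M(Na2SO4) = 2×22.99 + 1×32.07 + 4×16.0 = 142.05 g/mol
Mass of S = 1 × 32.07 = 32.07 g/mol
% S = 32.07/142.05 × 100 = 22.58%

22.58%


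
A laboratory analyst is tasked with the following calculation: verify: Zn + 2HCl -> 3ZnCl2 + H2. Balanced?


Equation: Zn + 2HCl -> 3ZnCl2 + H2
Check atoms: Cl: 2≠6, H: 2=2, Zn: 1≠3
Not balanced

No, not balanced


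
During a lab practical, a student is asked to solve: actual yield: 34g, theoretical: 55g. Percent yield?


% yield = actual/theoretical × 100
= 34/55 × 100
= 61.82%

61.82%


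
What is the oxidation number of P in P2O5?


2x + 5(-2) = 0, so x = +5
Oxidation number: +5

+5


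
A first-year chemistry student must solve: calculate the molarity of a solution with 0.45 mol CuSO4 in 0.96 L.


M = n/V = 0.45/0.96 = 0.469 mol/L

0.469 M


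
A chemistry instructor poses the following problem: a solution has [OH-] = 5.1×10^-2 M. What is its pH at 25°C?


pOH = -log10([OH-]) = -log10(5.1×10^-2)
= 2 - log10(5.1) = 1.29
pH = 14 - pOH = 14 - 1.29 = 12.71

12.71


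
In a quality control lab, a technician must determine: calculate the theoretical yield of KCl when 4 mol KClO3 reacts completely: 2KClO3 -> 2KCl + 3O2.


Mole ratio KCl:KClO3 = 2:2
n(KCl) = 4 × 2/2 = 4.000 mol
mass = 4.000 × 74.55 = 298.2 g

298.2 g


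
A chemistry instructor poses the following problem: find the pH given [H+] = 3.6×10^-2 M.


pH = -log10([H+]) = -log10(3.6×10^-2)
= 2 - log10(3.6)
= 2 - 0.56
= 1.44

1.44


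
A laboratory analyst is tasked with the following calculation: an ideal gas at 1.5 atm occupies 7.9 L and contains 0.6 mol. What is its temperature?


PV = nRT  (R = 0.08206 L·atm/(mol·K))
T = PV/(nR) = 1.5×7.9/(0.6×0.08206)
= 11.85/0.049236
= 240.68 K

240.68 K


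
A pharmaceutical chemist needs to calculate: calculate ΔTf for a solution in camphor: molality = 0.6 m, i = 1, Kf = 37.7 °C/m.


ΔTf = Kf × m × i
= 37.7 × 0.6 × 1
= 22.62 °C

22.62 °C


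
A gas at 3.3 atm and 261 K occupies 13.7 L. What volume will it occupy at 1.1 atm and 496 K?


P1V1/T1 = P2V2/T2
V2 = P1V1T2/(T1P2)
= 3.3×13.7×496/(261×1.1)
= 78.106 L

78.106 L


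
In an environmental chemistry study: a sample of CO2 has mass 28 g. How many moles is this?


M(CO2) = 44.01 g/mol
n = mass/M = 28/44.01 = 0.6362 mol

0.6362 mol


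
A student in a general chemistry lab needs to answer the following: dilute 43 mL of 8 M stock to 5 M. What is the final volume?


C1V1 = C2V2
8 × 43 = 5 × V2
V2 = 344/5 = 68.8 mL

68.8 mL


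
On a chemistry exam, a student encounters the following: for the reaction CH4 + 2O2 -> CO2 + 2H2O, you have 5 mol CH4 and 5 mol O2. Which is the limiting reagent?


Mole ratio available / coefficient:
  CH4: 5/1 = 5.000
  O2: 5/2 = 2.500
Smaller ratio is limiting.

O2


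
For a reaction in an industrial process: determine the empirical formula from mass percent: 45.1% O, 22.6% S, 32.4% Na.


Assume 100 g sample. Moles of each element:
  O: 45.1/16.0 = 2.819 mol
  S: 22.6/32.07 = 0.705 mol
  Na: 32.4/22.99 = 1.409 mol
Divide by smallest (0.705):
  O: 2.819/0.705 = 4.0
  S: 0.705/0.705 = 1.0
  Na: 1.409/0.705 = 2.0
Empirical formula: Na2SO4

Na2SO4


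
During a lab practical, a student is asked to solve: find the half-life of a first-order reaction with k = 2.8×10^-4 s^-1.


t½ = ln2/k = 0.693147/(2.8×10^-4 s^-1)
= 2476 s

2476 s


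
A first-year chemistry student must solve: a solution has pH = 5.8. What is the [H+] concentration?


[H+] = 10^(-pH) = 10^(-5.8)
= 1.58×10^-6 M

1.58×10^-6 M


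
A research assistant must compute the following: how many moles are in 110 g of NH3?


M(NH3) = 17.03 g/mol
n = mass/M = 110/17.03 = 6.4592 mol

6.4592 mol


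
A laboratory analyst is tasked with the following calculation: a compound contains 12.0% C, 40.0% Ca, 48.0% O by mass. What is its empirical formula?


Assume 100 g sample. Moles of each element:
  C: 12.0/12.01 = 0.999 mol
  Ca: 40.0/40.08 = 0.998 mol
  O: 48.0/16.0 = 3.0 mol
Divide by smallest (0.998):
  C: 0.999/0.998 = 1.0
  Ca: 0.998/0.998 = 1.0
  O: 3.0/0.998 = 3.01
Empirical formula: CaCO3

CaCO3
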